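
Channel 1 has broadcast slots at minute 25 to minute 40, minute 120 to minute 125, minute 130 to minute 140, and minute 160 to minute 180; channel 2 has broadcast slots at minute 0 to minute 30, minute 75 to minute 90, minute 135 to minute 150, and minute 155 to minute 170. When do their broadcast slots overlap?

minute 25 to minute 30, minute 135 to minute 140, minute 160 to minute 170

minute 25 to minute 40 overlaps B on minute 25 to minute 30.
minute 120 to minute 125 falls entirely outside B.
minute 130 to minute 140 overlaps B on minute 135 to minute 140.
minute 160 to minute 180 overlaps B on minute 160 to minute 170.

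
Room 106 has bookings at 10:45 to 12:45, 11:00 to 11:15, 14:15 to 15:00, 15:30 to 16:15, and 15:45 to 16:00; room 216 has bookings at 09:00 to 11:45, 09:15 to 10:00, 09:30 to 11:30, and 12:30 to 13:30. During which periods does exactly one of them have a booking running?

09:00–10:45, 11:45–12:30, 12:45–13:30, 14:15–15:00, 15:30–16:15

A, merged: 10:45–12:45, 14:15–15:00, 15:30–16:15.
B, merged: 09:00–11:45, 12:30–13:30.
A \ B = 11:45–12:30, 14:15–15:00, 15:30–16:15.
B \ A = 09:00–10:45, 12:45–13:30.
Union of the two gives the symmetric difference.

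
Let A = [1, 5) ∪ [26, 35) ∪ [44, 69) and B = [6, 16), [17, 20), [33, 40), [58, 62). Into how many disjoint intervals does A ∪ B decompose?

5

A ∪ B = [1, 5), [6, 16), [17, 20), [26, 40), [44, 69).
That is 5 disjoint pieces.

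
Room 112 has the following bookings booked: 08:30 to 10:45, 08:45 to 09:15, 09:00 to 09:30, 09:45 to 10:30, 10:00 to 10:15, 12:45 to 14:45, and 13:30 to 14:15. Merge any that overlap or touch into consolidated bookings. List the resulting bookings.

08:45–09:15 overlaps/touches 08:30–10:45 → extend to 08:30–10:45.
09:00–09:30 overlaps/touches 08:30–10:45 → extend to 08:30–10:45.
09:45–10:30 overlaps/touches 08:30–10:45 → extend to 08:30–10:45.
10:00–10:15 overlaps/touches 08:30–10:45 → extend to 08:30–10:45.
12:45–14:45 is disjoint → start new block.
13:30–14:15 overlaps/touches 12:45–14:45 → extend to 12:45–14:45.

08:30–10:45, 12:45–14:45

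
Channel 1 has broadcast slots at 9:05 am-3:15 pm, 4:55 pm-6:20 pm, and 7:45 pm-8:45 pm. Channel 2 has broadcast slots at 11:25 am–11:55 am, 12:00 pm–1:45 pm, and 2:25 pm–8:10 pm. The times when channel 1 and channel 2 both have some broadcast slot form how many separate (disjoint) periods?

5

A ∩ B = 11:25 am–11:55 am, 12:00 pm–1:45 pm, 2:25 pm–3:15 pm, 4:55 pm–6:20 pm, 7:45 pm–8:10 pm.
That is 5 disjoint pieces.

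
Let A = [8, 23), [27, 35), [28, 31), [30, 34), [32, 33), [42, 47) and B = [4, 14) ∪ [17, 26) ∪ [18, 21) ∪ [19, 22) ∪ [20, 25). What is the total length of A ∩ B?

First set merges to [8, 23), [27, 35), [42, 47).
Second set merges to [4, 14), [17, 26).
A ∩ B = [8, 14), [17, 23).
Total: 6 + 6 = 12.

12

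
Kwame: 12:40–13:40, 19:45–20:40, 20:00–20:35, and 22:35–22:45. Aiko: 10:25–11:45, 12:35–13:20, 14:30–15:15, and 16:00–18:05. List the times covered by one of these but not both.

10:25-11:45, 12:35-12:40, 13:20-13:40, 14:30-15:15, 16:00-18:05, 19:45-20:40, 22:35-22:45

Merge the first list: 12:40-13:40, 19:45-20:40, 22:35-22:45.
Only in the first: 13:20-13:40, 19:45-20:40, 22:35-22:45.
Only in the second: 10:25-11:45, 12:35-12:40, 14:30-15:15, 16:00-18:05.
Together these are the periods covered by exactly one.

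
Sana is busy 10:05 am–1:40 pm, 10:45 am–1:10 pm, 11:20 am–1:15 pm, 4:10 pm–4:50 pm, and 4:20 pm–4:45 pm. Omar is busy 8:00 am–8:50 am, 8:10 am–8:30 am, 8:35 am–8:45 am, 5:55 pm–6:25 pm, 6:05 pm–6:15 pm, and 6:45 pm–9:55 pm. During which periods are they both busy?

none

A, merged: 10:05 am–1:40 pm, 4:10 pm–4:50 pm.
B, merged: 8:00 am–8:50 am, 5:55 pm–6:25 pm, 6:45 pm–9:55 pm.
10:05 am–1:40 pm: no overlap with the second set.
4:10 pm–4:50 pm: no overlap with the second set.
No overlap.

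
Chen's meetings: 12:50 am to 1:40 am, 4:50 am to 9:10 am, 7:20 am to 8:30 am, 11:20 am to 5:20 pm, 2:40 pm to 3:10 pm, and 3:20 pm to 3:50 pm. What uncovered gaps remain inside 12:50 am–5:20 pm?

The merged coverage is 12:50 am–1:40 am, 4:50 am–9:10 am, 11:20 am–5:20 pm.
Gaps within 12:50 am–5:20 pm: 1:40 am–4:50 am, 9:10 am–11:20 am.

1:40 am–4:50 am, 9:10 am–11:20 am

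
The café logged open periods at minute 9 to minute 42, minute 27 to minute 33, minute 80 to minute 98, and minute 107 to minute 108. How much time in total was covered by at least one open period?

Merged: minute 9 to minute 42, minute 80 to minute 98, minute 107 to minute 108.
Lengths: 33 minutes + 18 minutes + 1 minute = 52 minutes.

52 minutes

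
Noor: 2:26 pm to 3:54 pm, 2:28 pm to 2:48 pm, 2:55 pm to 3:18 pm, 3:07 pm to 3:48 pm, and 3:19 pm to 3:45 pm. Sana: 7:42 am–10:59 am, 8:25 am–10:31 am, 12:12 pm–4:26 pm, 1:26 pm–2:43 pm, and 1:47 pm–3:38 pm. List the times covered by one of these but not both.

7:42 am–10:59 am, 12:12 pm–2:26 pm, 3:54 pm–4:26 pm

Merge the first list: 2:26 pm–3:54 pm.
Merge the second list: 7:42 am–10:59 am, 12:12 pm–4:26 pm.
Only in the first: none.
Only in the second: 7:42 am–10:59 am, 12:12 pm–2:26 pm, 3:54 pm–4:26 pm.
Together these are the periods covered by exactly one.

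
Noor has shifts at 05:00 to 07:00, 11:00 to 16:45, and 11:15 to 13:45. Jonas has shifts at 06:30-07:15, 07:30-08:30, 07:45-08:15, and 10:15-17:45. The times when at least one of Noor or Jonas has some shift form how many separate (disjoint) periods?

Merge the first list: 05:00–07:00, 11:00–16:45.
Merge the second list: 06:30–07:15, 07:30–08:30, 10:15–17:45.
A ∪ B = 05:00–07:15, 07:30–08:30, 10:15–17:45.
That is 3 disjoint pieces.

3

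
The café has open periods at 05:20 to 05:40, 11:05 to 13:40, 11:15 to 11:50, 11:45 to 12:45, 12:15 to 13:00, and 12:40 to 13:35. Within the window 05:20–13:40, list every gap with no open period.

After merging, the occupied span is 05:20–05:40, 11:05–13:40.
Gaps within 05:20–13:40: 05:40–11:05.

05:40–11:05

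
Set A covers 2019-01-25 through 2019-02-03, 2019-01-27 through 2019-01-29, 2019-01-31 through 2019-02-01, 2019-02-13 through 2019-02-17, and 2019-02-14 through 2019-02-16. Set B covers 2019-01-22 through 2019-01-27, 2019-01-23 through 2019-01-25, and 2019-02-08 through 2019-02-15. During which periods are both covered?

A, merged: 2019-01-25 through 2019-02-03, 2019-02-13 through 2019-02-17.
B, merged: 2019-01-22 through 2019-01-27, 2019-02-08 through 2019-02-15.
2019-01-25 through 2019-02-03 meets the second set on 2019-01-25 through 2019-01-27.
2019-02-13 through 2019-02-17 meets the second set on 2019-02-13 through 2019-02-15.

2019-01-25 through 2019-01-27, 2019-02-13 through 2019-02-15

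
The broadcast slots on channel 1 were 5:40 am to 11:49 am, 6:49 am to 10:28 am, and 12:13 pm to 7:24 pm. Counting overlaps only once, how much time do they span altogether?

13 h 20 min

Merged: 5:40 am-11:49 am, 12:13 pm-7:24 pm.
Lengths: 6 h 9 min + 7 h 11 min = 13 h 20 min.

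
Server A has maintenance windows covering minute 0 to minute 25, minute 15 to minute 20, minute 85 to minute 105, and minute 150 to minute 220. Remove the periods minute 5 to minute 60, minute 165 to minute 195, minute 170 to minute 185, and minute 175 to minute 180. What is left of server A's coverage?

Merge the first list: minute 0 to minute 25, minute 85 to minute 105, minute 150 to minute 220.
Merge the second list: minute 5 to minute 60, minute 165 to minute 195.
minute 0 to minute 25 with B removed leaves minute 0 to minute 5.
minute 85 to minute 105 is untouched.
minute 150 to minute 220 with B removed leaves minute 150 to minute 165, minute 195 to minute 220.

minute 0 to minute 5, minute 85 to minute 105, minute 150 to minute 165, minute 195 to minute 220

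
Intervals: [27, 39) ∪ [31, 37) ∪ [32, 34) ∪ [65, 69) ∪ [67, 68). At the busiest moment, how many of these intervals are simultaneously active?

Walk the sorted start/end points keeping a running depth.
The depth first hits 3 at 32.

3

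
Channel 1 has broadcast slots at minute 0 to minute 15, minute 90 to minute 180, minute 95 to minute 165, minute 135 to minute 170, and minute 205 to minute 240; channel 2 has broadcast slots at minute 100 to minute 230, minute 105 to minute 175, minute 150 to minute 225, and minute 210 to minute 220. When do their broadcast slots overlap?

minute 100 to minute 180, minute 205 to minute 230

A, merged: minute 0 to minute 15, minute 90 to minute 180, minute 205 to minute 240.
B, merged: minute 100 to minute 230.
minute 0 to minute 15 meets no B interval.
minute 90 to minute 180 ∩ B → minute 100 to minute 180.
minute 205 to minute 240 ∩ B → minute 205 to minute 230.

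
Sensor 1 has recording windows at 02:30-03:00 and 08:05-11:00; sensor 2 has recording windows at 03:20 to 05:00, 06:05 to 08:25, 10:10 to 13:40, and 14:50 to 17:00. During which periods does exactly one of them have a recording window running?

02:30–03:00, 03:20–05:00, 06:05–08:05, 08:25–10:10, 11:00–13:40, 14:50–17:00

A but not B: 02:30–03:00, 08:25–10:10.
B but not A: 03:20–05:00, 06:05–08:05, 11:00–13:40, 14:50–17:00.
Combining gives A △ B.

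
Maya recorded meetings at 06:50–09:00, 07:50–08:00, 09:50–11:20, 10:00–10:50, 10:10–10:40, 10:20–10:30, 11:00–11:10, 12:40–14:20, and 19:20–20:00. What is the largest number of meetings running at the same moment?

4

Sweep endpoints in order; track running count of active intervals.
Peak of 4 reached at 10:20.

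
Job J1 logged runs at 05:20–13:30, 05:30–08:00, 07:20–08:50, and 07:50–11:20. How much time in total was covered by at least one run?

8 h 10 min

Merged: 05:20–13:30.
Length: 8 h 10 min.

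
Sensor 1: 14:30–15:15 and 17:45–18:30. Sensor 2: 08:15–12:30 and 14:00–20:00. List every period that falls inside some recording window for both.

14:30-15:15 meets the second set on 14:30-15:15.
17:45-18:30 meets the second set on 17:45-18:30.

14:30-15:15, 17:45-18:30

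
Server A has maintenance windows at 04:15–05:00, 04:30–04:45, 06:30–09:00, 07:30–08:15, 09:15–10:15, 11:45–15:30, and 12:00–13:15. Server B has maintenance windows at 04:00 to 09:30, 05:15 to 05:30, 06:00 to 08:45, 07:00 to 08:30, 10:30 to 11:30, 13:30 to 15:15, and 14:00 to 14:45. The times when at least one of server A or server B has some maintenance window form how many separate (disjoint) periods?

Merge the first list: 04:15–05:00, 06:30–09:00, 09:15–10:15, 11:45–15:30.
Merge the second list: 04:00–09:30, 10:30–11:30, 13:30–15:15.
A ∪ B = 04:00–10:15, 10:30–11:30, 11:45–15:30.
That is 3 disjoint pieces.

3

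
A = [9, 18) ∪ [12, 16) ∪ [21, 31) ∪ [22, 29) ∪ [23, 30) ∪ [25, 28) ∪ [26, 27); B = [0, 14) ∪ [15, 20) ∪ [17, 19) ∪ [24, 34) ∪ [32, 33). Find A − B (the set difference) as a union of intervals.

First set merges to [9, 18), [21, 31).
Second set merges to [0, 14), [15, 20), [24, 34).
[9, 18) minus B → [14, 15).
[21, 31) minus B → [21, 24).

[14, 15) ∪ [21, 24)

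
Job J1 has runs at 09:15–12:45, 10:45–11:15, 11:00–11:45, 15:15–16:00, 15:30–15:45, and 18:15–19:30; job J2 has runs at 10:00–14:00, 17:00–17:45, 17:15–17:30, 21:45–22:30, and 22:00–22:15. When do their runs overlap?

First set merges to 09:15–12:45, 15:15–16:00, 18:15–19:30.
Second set merges to 10:00–14:00, 17:00–17:45, 21:45–22:30.
09:15–12:45 overlaps B on 10:00–12:45.
15:15–16:00 falls entirely outside B.
18:15–19:30 falls entirely outside B.

10:00–12:45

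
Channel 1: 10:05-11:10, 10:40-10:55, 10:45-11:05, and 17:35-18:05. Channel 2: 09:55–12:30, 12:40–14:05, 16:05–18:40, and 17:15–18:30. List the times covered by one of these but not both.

First set merges to 10:05–11:10, 17:35–18:05.
Second set merges to 09:55–12:30, 12:40–14:05, 16:05–18:40.
A \ B = none.
B \ A = 09:55–10:05, 11:10–12:30, 12:40–14:05, 16:05–17:35, 18:05–18:40.
Union of the two gives the symmetric difference.

09:55–10:05, 11:10–12:30, 12:40–14:05, 16:05–17:35, 18:05–18:40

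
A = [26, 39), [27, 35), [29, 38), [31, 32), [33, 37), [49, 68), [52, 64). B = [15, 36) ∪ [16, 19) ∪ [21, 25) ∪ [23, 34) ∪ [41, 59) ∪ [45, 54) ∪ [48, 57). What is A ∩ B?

[26, 36) ∪ [49, 59)

A, merged: [26, 39), [49, 68).
B, merged: [15, 36), [41, 59).
[26, 39) ∩ B → [26, 36).
[49, 68) ∩ B → [49, 59).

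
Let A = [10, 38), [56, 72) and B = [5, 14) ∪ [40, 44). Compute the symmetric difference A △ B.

Only in the first: [14, 38), [56, 72).
Only in the second: [5, 10), [40, 44).
Together these are the periods covered by exactly one.

[5, 10) ∪ [14, 38) ∪ [40, 44) ∪ [56, 72)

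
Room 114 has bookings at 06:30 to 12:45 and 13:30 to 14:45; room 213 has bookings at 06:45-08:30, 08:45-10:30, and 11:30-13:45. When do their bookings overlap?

06:30-12:45 overlaps B on 06:45-08:30, 08:45-10:30, 11:30-12:45.
13:30-14:45 overlaps B on 13:30-13:45.

06:45-08:30, 08:45-10:30, 11:30-12:45, 13:30-13:45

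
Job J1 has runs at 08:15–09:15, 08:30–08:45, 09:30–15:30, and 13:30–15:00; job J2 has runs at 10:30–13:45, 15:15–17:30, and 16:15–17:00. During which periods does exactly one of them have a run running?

08:15-09:15, 09:30-10:30, 13:45-15:15, 15:30-17:30

Merge the first list: 08:15-09:15, 09:30-15:30.
Merge the second list: 10:30-13:45, 15:15-17:30.
A but not B: 08:15-09:15, 09:30-10:30, 13:45-15:15.
B but not A: 15:30-17:30.
Combining gives A △ B.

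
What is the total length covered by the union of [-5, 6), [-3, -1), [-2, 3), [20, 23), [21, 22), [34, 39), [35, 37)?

Merged: [-5, 6), [20, 23), [34, 39).
Lengths: 11 + 3 + 5 = 19.

19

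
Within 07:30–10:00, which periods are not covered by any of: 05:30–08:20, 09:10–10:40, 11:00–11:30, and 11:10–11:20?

After merging, the occupied span is 05:30-08:20, 09:10-10:40, 11:00-11:30.
Gaps within 07:30-10:00: 08:20-09:10.

08:20-09:10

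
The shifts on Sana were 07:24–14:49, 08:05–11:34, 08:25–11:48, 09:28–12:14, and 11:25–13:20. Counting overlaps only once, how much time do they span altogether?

7 h 25 min

Merged: 07:24-14:49.
Length: 7 h 25 min.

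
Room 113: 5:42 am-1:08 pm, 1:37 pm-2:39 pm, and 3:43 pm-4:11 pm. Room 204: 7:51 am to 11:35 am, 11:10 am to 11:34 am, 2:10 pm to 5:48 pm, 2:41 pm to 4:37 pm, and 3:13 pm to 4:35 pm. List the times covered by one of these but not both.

Merge the second list: 7:51 am-11:35 am, 2:10 pm-5:48 pm.
Only in the first: 5:42 am-7:51 am, 11:35 am-1:08 pm, 1:37 pm-2:10 pm.
Only in the second: 2:39 pm-3:43 pm, 4:11 pm-5:48 pm.
Together these are the periods covered by exactly one.

5:42 am-7:51 am, 11:35 am-1:08 pm, 1:37 pm-2:10 pm, 2:39 pm-3:43 pm, 4:11 pm-5:48 pm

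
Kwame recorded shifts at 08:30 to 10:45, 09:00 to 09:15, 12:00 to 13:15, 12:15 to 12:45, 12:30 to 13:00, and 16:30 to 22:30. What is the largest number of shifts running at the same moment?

Sweep endpoints in order; track running count of active intervals.
Peak of 3 reached at 12:30.

3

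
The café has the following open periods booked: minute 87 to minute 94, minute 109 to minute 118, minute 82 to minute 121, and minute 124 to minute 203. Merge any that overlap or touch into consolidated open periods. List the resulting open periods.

minute 82 to minute 121, minute 124 to minute 203

Sort by start: minute 82 to minute 121, minute 87 to minute 94, minute 109 to minute 118, minute 124 to minute 203.
minute 87 to minute 94 overlaps/touches minute 82 to minute 121 → extend to minute 82 to minute 121.
minute 109 to minute 118 overlaps/touches minute 82 to minute 121 → extend to minute 82 to minute 121.
minute 124 to minute 203 is disjoint → start new block.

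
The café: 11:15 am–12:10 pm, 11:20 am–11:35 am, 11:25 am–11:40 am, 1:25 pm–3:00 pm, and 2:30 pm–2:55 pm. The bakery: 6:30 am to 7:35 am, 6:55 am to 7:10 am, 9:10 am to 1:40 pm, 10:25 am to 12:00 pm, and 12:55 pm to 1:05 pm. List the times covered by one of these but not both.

6:30 am–7:35 am, 9:10 am–11:15 am, 12:10 pm–1:25 pm, 1:40 pm–3:00 pm

A, merged: 11:15 am–12:10 pm, 1:25 pm–3:00 pm.
B, merged: 6:30 am–7:35 am, 9:10 am–1:40 pm.
Only in the first: 1:40 pm–3:00 pm.
Only in the second: 6:30 am–7:35 am, 9:10 am–11:15 am, 12:10 pm–1:25 pm.
Together these are the periods covered by exactly one.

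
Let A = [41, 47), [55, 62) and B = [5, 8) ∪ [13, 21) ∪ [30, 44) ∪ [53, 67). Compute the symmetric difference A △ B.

A but not B: [44, 47).
B but not A: [5, 8), [13, 21), [30, 41), [53, 55), [62, 67).
Combining gives A △ B.

[5, 8) ∪ [13, 21) ∪ [30, 41) ∪ [44, 47) ∪ [53, 55) ∪ [62, 67)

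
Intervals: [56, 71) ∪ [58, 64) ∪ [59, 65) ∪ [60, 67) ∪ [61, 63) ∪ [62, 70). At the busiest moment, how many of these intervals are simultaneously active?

At 62, 6 of the intervals are simultaneously active.
No point has more.

6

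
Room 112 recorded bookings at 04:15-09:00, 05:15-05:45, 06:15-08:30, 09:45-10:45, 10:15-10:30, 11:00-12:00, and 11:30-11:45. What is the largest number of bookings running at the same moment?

At 05:15, 2 of the intervals are simultaneously active.
No point has more.

2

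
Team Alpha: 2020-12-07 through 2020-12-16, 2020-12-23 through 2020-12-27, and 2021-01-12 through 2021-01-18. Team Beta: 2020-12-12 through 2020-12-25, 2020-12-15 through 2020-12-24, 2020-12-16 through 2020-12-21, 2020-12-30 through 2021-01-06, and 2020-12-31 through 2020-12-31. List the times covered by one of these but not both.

B, merged: 2020-12-12 through 2020-12-25, 2020-12-30 through 2021-01-06.
Only in the first: 2020-12-07 through 2020-12-11, 2020-12-26 through 2020-12-27, 2021-01-12 through 2021-01-18.
Only in the second: 2020-12-17 through 2020-12-22, 2020-12-30 through 2021-01-06.
Together these are the periods covered by exactly one.

2020-12-07 through 2020-12-11, 2020-12-17 through 2020-12-22, 2020-12-26 through 2020-12-27, 2020-12-30 through 2021-01-06, 2021-01-12 through 2021-01-18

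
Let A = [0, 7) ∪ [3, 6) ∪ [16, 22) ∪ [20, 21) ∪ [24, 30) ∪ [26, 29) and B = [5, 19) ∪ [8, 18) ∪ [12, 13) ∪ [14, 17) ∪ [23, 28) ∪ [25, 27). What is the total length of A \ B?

A, merged: [0, 7), [16, 22), [24, 30).
B, merged: [5, 19), [23, 28).
A \ B = [0, 5), [19, 22), [28, 30).
Total: 5 + 3 + 2 = 10.

10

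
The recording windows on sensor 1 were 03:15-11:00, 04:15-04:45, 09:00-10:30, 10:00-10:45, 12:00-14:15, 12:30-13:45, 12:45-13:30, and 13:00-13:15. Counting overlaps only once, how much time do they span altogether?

Merged: 03:15-11:00, 12:00-14:15.
Lengths: 7 h 45 min + 2 h 15 min = 10 h.

10 h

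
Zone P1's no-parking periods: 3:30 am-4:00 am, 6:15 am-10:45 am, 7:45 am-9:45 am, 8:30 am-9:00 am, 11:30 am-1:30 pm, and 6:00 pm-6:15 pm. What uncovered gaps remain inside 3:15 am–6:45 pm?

3:15 am–3:30 am, 4:00 am–6:15 am, 10:45 am–11:30 am, 1:30 pm–6:00 pm, 6:15 pm–6:45 pm

Covered (merged): 3:30 am–4:00 am, 6:15 am–10:45 am, 11:30 am–1:30 pm, 6:00 pm–6:15 pm.
Uncovered inside 3:15 am–6:45 pm: 3:15 am–3:30 am, 4:00 am–6:15 am, 10:45 am–11:30 am, 1:30 pm–6:00 pm, 6:15 pm–6:45 pm.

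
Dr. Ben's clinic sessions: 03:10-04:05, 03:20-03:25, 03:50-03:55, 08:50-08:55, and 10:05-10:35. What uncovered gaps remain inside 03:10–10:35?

Covered (merged): 03:10-04:05, 08:50-08:55, 10:05-10:35.
Complement within 03:10-10:35: 04:05-08:50, 08:55-10:05.

04:05-08:50, 08:55-10:05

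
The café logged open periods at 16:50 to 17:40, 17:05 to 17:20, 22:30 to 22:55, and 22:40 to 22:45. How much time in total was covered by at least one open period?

1 h 15 min

Merged: 16:50–17:40, 22:30–22:55.
Lengths: 50 min + 25 min = 1 h 15 min.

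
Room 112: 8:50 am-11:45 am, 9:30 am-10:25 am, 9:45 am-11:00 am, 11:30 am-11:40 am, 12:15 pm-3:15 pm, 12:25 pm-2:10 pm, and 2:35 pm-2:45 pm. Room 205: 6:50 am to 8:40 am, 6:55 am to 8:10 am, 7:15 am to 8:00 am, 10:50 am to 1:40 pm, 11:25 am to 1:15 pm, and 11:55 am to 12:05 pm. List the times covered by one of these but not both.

6:50 am-8:40 am, 8:50 am-10:50 am, 11:45 am-12:15 pm, 1:40 pm-3:15 pm

Merge the first list: 8:50 am-11:45 am, 12:15 pm-3:15 pm.
Merge the second list: 6:50 am-8:40 am, 10:50 am-1:40 pm.
A \ B = 8:50 am-10:50 am, 1:40 pm-3:15 pm.
B \ A = 6:50 am-8:40 am, 11:45 am-12:15 pm.
Union of the two gives the symmetric difference.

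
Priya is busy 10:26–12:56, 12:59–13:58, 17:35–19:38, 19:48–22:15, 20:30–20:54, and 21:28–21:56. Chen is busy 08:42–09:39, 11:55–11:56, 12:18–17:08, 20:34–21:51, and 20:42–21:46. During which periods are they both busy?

Merge the first list: 10:26-12:56, 12:59-13:58, 17:35-19:38, 19:48-22:15.
Merge the second list: 08:42-09:39, 11:55-11:56, 12:18-17:08, 20:34-21:51.
10:26-12:56 ∩ B → 11:55-11:56, 12:18-12:56.
12:59-13:58 ∩ B → 12:59-13:58.
17:35-19:38 meets no B interval.
19:48-22:15 ∩ B → 20:34-21:51.

11:55-11:56, 12:18-12:56, 12:59-13:58, 20:34-21:51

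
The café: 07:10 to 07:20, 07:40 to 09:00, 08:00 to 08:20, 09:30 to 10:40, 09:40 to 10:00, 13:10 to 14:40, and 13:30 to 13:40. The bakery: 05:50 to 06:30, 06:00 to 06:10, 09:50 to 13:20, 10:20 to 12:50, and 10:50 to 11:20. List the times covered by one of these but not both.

05:50–06:30, 07:10–07:20, 07:40–09:00, 09:30–09:50, 10:40–13:10, 13:20–14:40

First set merges to 07:10–07:20, 07:40–09:00, 09:30–10:40, 13:10–14:40.
Second set merges to 05:50–06:30, 09:50–13:20.
A \ B = 07:10–07:20, 07:40–09:00, 09:30–09:50, 13:20–14:40.
B \ A = 05:50–06:30, 10:40–13:10.
Union of the two gives the symmetric difference.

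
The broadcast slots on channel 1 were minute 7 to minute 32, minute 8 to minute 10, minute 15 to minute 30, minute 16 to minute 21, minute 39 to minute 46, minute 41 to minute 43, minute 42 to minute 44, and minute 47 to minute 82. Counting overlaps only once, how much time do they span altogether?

Merged: minute 7 to minute 32, minute 39 to minute 46, minute 47 to minute 82.
Lengths: 25 minutes + 7 minutes + 35 minutes = 67 minutes.

67 minutes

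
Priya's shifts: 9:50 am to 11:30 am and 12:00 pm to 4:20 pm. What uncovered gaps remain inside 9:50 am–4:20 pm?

Covered (merged): 9:50 am–11:30 am, 12:00 pm–4:20 pm.
Uncovered inside 9:50 am–4:20 pm: 11:30 am–12:00 pm.

11:30 am–12:00 pm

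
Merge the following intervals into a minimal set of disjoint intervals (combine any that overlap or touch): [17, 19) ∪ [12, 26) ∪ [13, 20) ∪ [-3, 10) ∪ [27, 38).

Sort by start: [-3, 10), [12, 26), [13, 20), [17, 19), [27, 38).
[12, 26) is disjoint → start new block.
[13, 20) overlaps/touches [12, 26) → extend to [12, 26).
[17, 19) overlaps/touches [12, 26) → extend to [12, 26).
[27, 38) is disjoint → start new block.

[-3, 10) ∪ [12, 26) ∪ [27, 38)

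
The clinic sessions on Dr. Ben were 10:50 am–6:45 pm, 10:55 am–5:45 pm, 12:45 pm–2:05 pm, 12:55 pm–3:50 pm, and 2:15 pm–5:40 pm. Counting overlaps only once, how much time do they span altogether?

7 h 55 min

Merged: 10:50 am-6:45 pm.
Length: 7 h 55 min.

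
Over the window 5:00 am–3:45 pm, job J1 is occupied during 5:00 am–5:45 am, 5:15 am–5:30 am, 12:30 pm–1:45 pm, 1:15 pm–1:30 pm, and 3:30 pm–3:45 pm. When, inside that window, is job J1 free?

The merged coverage is 5:00 am-5:45 am, 12:30 pm-1:45 pm, 3:30 pm-3:45 pm.
Gaps within 5:00 am-3:45 pm: 5:45 am-12:30 pm, 1:45 pm-3:30 pm.

5:45 am-12:30 pm, 1:45 pm-3:30 pm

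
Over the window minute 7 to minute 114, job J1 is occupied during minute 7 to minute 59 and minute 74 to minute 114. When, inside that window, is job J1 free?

minute 59 to minute 74

After merging, the occupied span is minute 7 to minute 59, minute 74 to minute 114.
Uncovered inside minute 7 to minute 114: minute 59 to minute 74.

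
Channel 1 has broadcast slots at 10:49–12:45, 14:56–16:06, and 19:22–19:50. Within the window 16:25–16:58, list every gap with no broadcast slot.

16:25–16:58

After merging, the occupied span is 10:49–12:45, 14:56–16:06, 19:22–19:50.
Gaps within 16:25–16:58: 16:25–16:58.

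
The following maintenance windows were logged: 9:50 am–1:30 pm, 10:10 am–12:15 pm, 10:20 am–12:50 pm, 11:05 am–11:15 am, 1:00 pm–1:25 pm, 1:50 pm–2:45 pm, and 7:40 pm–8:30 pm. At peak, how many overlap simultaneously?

4

At 11:05 am, 4 of the intervals are simultaneously active.
No point has more.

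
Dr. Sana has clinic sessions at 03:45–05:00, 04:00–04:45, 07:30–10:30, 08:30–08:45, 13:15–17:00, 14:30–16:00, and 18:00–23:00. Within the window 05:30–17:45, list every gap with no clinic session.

Covered (merged): 03:45-05:00, 07:30-10:30, 13:15-17:00, 18:00-23:00.
Uncovered inside 05:30-17:45: 05:30-07:30, 10:30-13:15, 17:00-17:45.

05:30-07:30, 10:30-13:15, 17:00-17:45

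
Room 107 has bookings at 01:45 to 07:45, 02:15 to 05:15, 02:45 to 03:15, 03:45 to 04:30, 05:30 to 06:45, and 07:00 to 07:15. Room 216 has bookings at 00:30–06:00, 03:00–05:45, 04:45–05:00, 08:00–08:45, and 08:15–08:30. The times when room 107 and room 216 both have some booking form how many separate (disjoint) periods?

Merge the first list: 01:45-07:45.
Merge the second list: 00:30-06:00, 08:00-08:45.
A ∩ B = 01:45-06:00.
That is 1 disjoint piece.

1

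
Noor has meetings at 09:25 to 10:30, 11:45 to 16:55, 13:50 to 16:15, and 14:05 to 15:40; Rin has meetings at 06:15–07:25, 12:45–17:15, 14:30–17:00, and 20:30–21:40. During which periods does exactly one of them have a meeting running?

06:15–07:25, 09:25–10:30, 11:45–12:45, 16:55–17:15, 20:30–21:40

A, merged: 09:25–10:30, 11:45–16:55.
B, merged: 06:15–07:25, 12:45–17:15, 20:30–21:40.
Only in the first: 09:25–10:30, 11:45–12:45.
Only in the second: 06:15–07:25, 16:55–17:15, 20:30–21:40.
Together these are the periods covered by exactly one.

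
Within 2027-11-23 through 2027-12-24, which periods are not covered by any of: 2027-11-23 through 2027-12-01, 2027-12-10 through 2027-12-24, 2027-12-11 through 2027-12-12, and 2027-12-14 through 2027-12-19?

After merging, the occupied span is 2027-11-23 through 2027-12-01, 2027-12-10 through 2027-12-24.
Gaps within 2027-11-23 through 2027-12-24: 2027-12-02 through 2027-12-09.

2027-12-02 through 2027-12-09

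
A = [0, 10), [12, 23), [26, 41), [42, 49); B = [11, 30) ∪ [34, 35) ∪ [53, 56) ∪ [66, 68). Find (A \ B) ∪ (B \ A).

[0, 10) ∪ [11, 12) ∪ [23, 26) ∪ [30, 34) ∪ [35, 41) ∪ [42, 49) ∪ [53, 56) ∪ [66, 68)

A \ B = [0, 10), [30, 34), [35, 41), [42, 49).
B \ A = [11, 12), [23, 26), [53, 56), [66, 68).
Union of the two gives the symmetric difference.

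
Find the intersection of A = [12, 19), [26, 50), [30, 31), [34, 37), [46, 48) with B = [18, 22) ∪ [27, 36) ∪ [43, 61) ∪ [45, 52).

First set merges to [12, 19), [26, 50).
Second set merges to [18, 22), [27, 36), [43, 61).
[12, 19) overlaps B on [18, 19).
[26, 50) overlaps B on [27, 36), [43, 50).

[18, 19) ∪ [27, 36) ∪ [43, 50)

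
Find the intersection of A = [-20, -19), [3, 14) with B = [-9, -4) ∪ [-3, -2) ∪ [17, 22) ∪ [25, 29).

none

[-20, -19) meets no B interval.
[3, 14) meets no B interval.
No overlap.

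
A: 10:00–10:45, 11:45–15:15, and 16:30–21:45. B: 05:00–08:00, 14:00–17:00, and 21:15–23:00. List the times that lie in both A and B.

14:00–15:15, 16:30–17:00, 21:15–21:45

10:00–10:45 falls entirely outside B.
11:45–15:15 overlaps B on 14:00–15:15.
16:30–21:45 overlaps B on 16:30–17:00, 21:15–21:45.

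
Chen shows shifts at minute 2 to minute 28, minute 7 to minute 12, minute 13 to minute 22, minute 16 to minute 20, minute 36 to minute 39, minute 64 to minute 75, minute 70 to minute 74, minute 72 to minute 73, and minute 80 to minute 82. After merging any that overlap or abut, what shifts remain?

minute 2 to minute 28, minute 36 to minute 39, minute 64 to minute 75, minute 80 to minute 82

minute 7 to minute 12 overlaps/touches minute 2 to minute 28 → extend to minute 2 to minute 28.
minute 13 to minute 22 overlaps/touches minute 2 to minute 28 → extend to minute 2 to minute 28.
minute 16 to minute 20 overlaps/touches minute 2 to minute 28 → extend to minute 2 to minute 28.
minute 36 to minute 39 is disjoint → start new block.
minute 64 to minute 75 is disjoint → start new block.
minute 70 to minute 74 overlaps/touches minute 64 to minute 75 → extend to minute 64 to minute 75.
minute 72 to minute 73 overlaps/touches minute 64 to minute 75 → extend to minute 64 to minute 75.
minute 80 to minute 82 is disjoint → start new block.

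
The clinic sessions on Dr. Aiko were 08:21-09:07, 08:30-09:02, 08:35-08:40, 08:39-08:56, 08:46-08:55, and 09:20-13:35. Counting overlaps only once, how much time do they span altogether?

Merged: 08:21-09:07, 09:20-13:35.
Lengths: 46 min + 4 h 15 min = 5 h 1 min.

5 h 1 min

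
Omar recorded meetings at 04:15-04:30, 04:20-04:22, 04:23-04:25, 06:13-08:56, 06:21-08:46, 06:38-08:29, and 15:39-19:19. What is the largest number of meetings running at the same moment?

3

Walk the sorted start/end points keeping a running depth.
The depth first hits 3 at 06:38.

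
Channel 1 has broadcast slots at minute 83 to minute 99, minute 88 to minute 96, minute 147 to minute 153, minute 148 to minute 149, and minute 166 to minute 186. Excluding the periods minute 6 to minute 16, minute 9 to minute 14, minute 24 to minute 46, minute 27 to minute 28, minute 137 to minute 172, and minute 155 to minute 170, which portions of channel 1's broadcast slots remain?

minute 83 to minute 99, minute 172 to minute 186

First set merges to minute 83 to minute 99, minute 147 to minute 153, minute 166 to minute 186.
Second set merges to minute 6 to minute 16, minute 24 to minute 46, minute 137 to minute 172.
minute 83 to minute 99 is untouched.
minute 147 to minute 153 lies entirely inside B → drops out.
minute 166 to minute 186 with B removed leaves minute 172 to minute 186.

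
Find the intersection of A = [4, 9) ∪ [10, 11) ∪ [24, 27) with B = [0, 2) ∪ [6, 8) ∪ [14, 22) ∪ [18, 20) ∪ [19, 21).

[6, 8)

B, merged: [0, 2), [6, 8), [14, 22).
[4, 9) meets the second set on [6, 8).
[10, 11): no overlap with the second set.
[24, 27): no overlap with the second set.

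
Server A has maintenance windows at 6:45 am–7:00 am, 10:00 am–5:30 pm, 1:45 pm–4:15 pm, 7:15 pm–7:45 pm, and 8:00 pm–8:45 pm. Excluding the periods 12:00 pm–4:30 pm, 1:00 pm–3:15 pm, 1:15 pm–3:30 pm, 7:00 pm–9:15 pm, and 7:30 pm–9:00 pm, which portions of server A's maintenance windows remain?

First set merges to 6:45 am-7:00 am, 10:00 am-5:30 pm, 7:15 pm-7:45 pm, 8:00 pm-8:45 pm.
Second set merges to 12:00 pm-4:30 pm, 7:00 pm-9:15 pm.
6:45 am-7:00 am: nothing removed.
10:00 am-5:30 pm \ B = 10:00 am-12:00 pm, 4:30 pm-5:30 pm.
7:15 pm-7:45 pm: entirely removed.
8:00 pm-8:45 pm: entirely removed.

6:45 am-7:00 am, 10:00 am-12:00 pm, 4:30 pm-5:30 pm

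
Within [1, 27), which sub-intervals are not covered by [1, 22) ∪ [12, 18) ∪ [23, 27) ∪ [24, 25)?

[22, 23)

The merged coverage is [1, 22), [23, 27).
Uncovered inside [1, 27): [22, 23).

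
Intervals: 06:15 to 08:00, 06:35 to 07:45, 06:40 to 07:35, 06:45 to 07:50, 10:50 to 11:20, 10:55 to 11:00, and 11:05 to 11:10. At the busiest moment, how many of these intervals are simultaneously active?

At 06:45, 4 of the intervals are simultaneously active.
No point has more.

4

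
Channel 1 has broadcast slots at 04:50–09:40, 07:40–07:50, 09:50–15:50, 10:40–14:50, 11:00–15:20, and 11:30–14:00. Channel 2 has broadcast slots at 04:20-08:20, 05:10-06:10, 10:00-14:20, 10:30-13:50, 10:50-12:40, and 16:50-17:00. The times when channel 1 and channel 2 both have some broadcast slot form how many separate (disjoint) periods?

2

First set merges to 04:50–09:40, 09:50–15:50.
Second set merges to 04:20–08:20, 10:00–14:20, 16:50–17:00.
A ∩ B = 04:50–08:20, 10:00–14:20.
That is 2 disjoint pieces.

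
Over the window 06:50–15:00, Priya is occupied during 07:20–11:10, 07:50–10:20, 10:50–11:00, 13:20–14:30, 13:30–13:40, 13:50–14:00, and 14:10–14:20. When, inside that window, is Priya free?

06:50–07:20, 11:10–13:20, 14:30–15:00

Covered (merged): 07:20–11:10, 13:20–14:30.
Complement within 06:50–15:00: 06:50–07:20, 11:10–13:20, 14:30–15:00.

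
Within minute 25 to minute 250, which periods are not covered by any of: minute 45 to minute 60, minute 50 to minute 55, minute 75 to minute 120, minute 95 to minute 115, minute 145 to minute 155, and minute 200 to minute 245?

The merged coverage is minute 45 to minute 60, minute 75 to minute 120, minute 145 to minute 155, minute 200 to minute 245.
Complement within minute 25 to minute 250: minute 25 to minute 45, minute 60 to minute 75, minute 120 to minute 145, minute 155 to minute 200, minute 245 to minute 250.

minute 25 to minute 45, minute 60 to minute 75, minute 120 to minute 145, minute 155 to minute 200, minute 245 to minute 250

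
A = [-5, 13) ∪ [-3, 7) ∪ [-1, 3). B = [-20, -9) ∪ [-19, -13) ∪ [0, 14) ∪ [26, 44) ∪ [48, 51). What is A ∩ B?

A, merged: [-5, 13).
B, merged: [-20, -9), [0, 14), [26, 44), [48, 51).
[-5, 13) overlaps B on [0, 13).

[0, 13)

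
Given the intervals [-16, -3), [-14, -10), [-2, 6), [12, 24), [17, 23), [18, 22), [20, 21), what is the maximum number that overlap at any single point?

Walk the sorted start/end points keeping a running depth.
The depth first hits 4 at 20.

4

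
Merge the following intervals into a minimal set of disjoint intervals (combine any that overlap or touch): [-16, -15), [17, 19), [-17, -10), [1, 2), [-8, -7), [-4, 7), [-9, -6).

Sort by start: [-17, -10), [-16, -15), [-9, -6), [-8, -7), [-4, 7), [1, 2), [17, 19).
[-16, -15) overlaps/touches [-17, -10) → extend to [-17, -10).
[-9, -6) is disjoint → start new block.
[-8, -7) overlaps/touches [-9, -6) → extend to [-9, -6).
[-4, 7) is disjoint → start new block.
[1, 2) overlaps/touches [-4, 7) → extend to [-4, 7).
[17, 19) is disjoint → start new block.

[-17, -10) ∪ [-9, -6) ∪ [-4, 7) ∪ [17, 19)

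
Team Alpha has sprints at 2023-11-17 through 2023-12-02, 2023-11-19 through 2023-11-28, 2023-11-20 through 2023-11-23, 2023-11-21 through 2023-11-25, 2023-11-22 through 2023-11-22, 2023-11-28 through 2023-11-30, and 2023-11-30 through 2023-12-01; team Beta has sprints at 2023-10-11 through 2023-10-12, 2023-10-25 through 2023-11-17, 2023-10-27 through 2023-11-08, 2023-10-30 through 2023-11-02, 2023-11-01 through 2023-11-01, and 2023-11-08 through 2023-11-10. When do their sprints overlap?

2023-11-17 through 2023-11-17

Merge the first list: 2023-11-17 through 2023-12-02.
Merge the second list: 2023-10-11 through 2023-10-12, 2023-10-25 through 2023-11-17.
2023-11-17 through 2023-12-02 meets the second set on 2023-11-17 through 2023-11-17.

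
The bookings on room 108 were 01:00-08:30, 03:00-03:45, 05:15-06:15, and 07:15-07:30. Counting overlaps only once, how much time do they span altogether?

Merged: 01:00–08:30.
Length: 7 h 30 min.

7 h 30 min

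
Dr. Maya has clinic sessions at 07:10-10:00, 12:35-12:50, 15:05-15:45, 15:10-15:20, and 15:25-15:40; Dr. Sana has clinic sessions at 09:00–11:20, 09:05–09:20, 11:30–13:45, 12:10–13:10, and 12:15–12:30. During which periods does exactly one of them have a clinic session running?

07:10–09:00, 10:00–11:20, 11:30–12:35, 12:50–13:45, 15:05–15:45

Merge the first list: 07:10–10:00, 12:35–12:50, 15:05–15:45.
Merge the second list: 09:00–11:20, 11:30–13:45.
A \ B = 07:10–09:00, 15:05–15:45.
B \ A = 10:00–11:20, 11:30–12:35, 12:50–13:45.
Union of the two gives the symmetric difference.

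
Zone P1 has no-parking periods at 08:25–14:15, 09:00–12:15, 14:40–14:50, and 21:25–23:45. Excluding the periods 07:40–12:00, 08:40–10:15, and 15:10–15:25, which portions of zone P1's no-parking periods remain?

First set merges to 08:25–14:15, 14:40–14:50, 21:25–23:45.
Second set merges to 07:40–12:00, 15:10–15:25.
08:25–14:15 with B removed leaves 12:00–14:15.
14:40–14:50 is untouched.
21:25–23:45 is untouched.

12:00–14:15, 14:40–14:50, 21:25–23:45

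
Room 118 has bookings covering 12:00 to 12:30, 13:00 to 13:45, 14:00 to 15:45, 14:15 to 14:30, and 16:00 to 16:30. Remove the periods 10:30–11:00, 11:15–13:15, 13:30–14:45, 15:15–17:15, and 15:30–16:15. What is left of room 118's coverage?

13:15–13:30, 14:45–15:15

Merge the first list: 12:00–12:30, 13:00–13:45, 14:00–15:45, 16:00–16:30.
Merge the second list: 10:30–11:00, 11:15–13:15, 13:30–14:45, 15:15–17:15.
12:00–12:30: fully covered by B → removed.
13:00–13:45 minus B → 13:15–13:30.
14:00–15:45 minus B → 14:45–15:15.
16:00–16:30: fully covered by B → removed.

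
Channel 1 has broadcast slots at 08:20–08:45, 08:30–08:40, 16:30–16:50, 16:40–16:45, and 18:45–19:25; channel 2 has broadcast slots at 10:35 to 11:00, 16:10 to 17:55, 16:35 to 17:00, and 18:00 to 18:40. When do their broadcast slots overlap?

16:30-16:50

First set merges to 08:20-08:45, 16:30-16:50, 18:45-19:25.
Second set merges to 10:35-11:00, 16:10-17:55, 18:00-18:40.
08:20-08:45 meets no B interval.
16:30-16:50 ∩ B → 16:30-16:50.
18:45-19:25 meets no B interval.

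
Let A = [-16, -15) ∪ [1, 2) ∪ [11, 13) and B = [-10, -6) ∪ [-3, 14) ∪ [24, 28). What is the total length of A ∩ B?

3

A ∩ B = [1, 2), [11, 13).
Total: 1 + 2 = 3.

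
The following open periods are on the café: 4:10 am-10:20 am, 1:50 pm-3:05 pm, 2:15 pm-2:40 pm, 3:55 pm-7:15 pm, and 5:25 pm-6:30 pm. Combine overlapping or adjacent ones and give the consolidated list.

4:10 am–10:20 am, 1:50 pm–3:05 pm, 3:55 pm–7:15 pm

1:50 pm–3:05 pm is disjoint → start new block.
2:15 pm–2:40 pm overlaps/touches 1:50 pm–3:05 pm → extend to 1:50 pm–3:05 pm.
3:55 pm–7:15 pm is disjoint → start new block.
5:25 pm–6:30 pm overlaps/touches 3:55 pm–7:15 pm → extend to 3:55 pm–7:15 pm.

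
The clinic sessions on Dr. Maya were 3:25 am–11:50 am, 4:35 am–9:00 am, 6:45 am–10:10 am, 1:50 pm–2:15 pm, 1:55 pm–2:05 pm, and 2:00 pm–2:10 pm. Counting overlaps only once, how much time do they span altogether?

Merged: 3:25 am-11:50 am, 1:50 pm-2:15 pm.
Lengths: 8 h 25 min + 25 min = 8 h 50 min.

8 h 50 min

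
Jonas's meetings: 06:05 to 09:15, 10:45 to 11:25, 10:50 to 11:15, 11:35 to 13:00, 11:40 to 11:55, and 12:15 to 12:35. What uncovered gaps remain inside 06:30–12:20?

09:15-10:45, 11:25-11:35

The merged coverage is 06:05-09:15, 10:45-11:25, 11:35-13:00.
Gaps within 06:30-12:20: 09:15-10:45, 11:25-11:35.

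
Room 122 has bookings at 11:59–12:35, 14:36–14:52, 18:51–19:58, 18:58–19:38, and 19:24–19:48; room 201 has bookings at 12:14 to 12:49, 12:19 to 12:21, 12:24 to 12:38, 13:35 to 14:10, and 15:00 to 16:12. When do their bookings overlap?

12:14–12:35

First set merges to 11:59–12:35, 14:36–14:52, 18:51–19:58.
Second set merges to 12:14–12:49, 13:35–14:10, 15:00–16:12.
11:59–12:35 overlaps B on 12:14–12:35.
14:36–14:52 falls entirely outside B.
18:51–19:58 falls entirely outside B.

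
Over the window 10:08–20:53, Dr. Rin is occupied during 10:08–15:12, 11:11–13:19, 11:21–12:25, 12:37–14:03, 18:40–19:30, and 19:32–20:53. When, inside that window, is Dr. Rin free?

15:12-18:40, 19:30-19:32

The merged coverage is 10:08-15:12, 18:40-19:30, 19:32-20:53.
Complement within 10:08-20:53: 15:12-18:40, 19:30-19:32.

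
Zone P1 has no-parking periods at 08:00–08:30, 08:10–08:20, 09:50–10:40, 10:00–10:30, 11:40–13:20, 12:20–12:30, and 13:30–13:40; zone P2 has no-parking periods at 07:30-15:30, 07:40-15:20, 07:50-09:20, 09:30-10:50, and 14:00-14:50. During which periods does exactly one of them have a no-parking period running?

07:30–08:00, 08:30–09:50, 10:40–11:40, 13:20–13:30, 13:40–15:30

A, merged: 08:00–08:30, 09:50–10:40, 11:40–13:20, 13:30–13:40.
B, merged: 07:30–15:30.
A but not B: none.
B but not A: 07:30–08:00, 08:30–09:50, 10:40–11:40, 13:20–13:30, 13:40–15:30.
Combining gives A △ B.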